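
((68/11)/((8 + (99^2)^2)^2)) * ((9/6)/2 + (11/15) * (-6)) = -1241/507509666467808455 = -0.00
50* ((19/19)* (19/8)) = 475/4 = 118.75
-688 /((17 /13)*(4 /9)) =-20124 /17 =-1183.76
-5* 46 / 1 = -230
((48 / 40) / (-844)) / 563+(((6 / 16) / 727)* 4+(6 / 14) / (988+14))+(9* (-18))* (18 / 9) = -324.00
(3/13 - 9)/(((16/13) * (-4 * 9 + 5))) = 57/248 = 0.23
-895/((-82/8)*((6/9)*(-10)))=-537/41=-13.10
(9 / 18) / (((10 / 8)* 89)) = 2 / 445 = 0.00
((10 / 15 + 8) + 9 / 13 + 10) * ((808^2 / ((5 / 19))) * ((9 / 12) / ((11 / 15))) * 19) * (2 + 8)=1334560106400 / 143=9332588156.64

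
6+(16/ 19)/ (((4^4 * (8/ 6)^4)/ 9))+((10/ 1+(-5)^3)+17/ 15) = -125908297/ 1167360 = -107.86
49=49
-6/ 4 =-3/ 2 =-1.50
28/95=0.29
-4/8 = -1/2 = -0.50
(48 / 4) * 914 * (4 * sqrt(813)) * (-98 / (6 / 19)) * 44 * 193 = -115618104448 * sqrt(813) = -3296636916602.86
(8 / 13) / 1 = 8 / 13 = 0.62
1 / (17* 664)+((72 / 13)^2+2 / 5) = 296401149 / 9538360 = 31.07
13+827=840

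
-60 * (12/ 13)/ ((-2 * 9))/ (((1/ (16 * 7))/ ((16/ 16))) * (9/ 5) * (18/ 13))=11200/ 81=138.27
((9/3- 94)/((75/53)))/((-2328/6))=4823/29100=0.17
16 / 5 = 3.20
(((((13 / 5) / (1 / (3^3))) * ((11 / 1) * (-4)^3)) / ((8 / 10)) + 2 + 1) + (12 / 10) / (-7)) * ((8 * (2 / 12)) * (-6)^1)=17296488 / 35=494185.37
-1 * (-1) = 1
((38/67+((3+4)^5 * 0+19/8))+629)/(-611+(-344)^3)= -338721/21819592520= -0.00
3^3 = 27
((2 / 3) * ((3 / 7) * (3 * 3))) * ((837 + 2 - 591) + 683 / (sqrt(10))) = 6147 * sqrt(10) / 35 + 4464 / 7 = 1193.10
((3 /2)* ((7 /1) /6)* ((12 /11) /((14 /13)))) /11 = 39 /242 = 0.16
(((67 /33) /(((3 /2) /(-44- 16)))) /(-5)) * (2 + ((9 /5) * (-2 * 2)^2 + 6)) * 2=197248 /165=1195.44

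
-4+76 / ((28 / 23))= 409 / 7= 58.43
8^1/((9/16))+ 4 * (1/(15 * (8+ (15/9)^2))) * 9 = 63052/4365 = 14.44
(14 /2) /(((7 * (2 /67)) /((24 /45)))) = 17.87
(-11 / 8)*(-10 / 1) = 13.75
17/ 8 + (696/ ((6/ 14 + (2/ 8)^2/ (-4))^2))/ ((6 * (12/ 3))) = 47145153/ 273800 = 172.19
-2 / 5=-0.40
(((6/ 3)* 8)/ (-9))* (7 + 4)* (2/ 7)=-5.59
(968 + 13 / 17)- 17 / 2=32649 / 34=960.26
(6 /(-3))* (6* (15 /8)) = -45 /2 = -22.50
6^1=6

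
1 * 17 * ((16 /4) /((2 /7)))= 238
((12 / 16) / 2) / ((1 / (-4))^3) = -24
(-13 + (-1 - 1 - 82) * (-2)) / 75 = 31 / 15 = 2.07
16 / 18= 8 / 9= 0.89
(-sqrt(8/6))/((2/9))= -3 * sqrt(3)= -5.20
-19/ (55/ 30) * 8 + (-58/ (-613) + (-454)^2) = 1389281770/ 6743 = 206033.19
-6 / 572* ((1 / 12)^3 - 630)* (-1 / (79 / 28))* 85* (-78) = 647740205 / 41712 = 15528.87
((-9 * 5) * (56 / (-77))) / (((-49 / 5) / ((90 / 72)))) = -2250 / 539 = -4.17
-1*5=-5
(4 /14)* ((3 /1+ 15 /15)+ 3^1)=2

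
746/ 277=2.69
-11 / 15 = -0.73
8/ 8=1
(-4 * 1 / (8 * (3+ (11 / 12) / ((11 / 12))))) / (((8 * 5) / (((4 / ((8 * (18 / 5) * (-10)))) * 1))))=1 / 23040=0.00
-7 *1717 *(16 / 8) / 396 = -12019 / 198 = -60.70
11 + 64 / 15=229 / 15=15.27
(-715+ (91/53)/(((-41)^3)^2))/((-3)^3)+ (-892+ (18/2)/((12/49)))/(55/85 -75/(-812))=-78411904644628192613/69381053316666297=-1130.16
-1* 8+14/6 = -17/3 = -5.67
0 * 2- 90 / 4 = -22.50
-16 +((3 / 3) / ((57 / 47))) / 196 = -16.00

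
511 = 511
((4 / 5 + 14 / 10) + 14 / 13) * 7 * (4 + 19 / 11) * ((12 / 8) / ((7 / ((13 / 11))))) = 40257 / 1210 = 33.27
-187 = -187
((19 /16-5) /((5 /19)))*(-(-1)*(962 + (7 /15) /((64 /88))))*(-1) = 133884203 /9600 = 13946.27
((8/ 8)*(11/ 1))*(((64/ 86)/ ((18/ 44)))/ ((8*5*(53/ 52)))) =50336/ 102555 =0.49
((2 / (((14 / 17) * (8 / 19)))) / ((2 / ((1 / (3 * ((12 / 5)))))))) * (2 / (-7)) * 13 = -20995 / 14112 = -1.49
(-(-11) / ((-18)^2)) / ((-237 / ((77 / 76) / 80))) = -847 / 466871040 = -0.00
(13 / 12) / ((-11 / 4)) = -13 / 33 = -0.39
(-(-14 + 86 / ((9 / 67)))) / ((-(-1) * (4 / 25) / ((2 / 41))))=-70450 / 369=-190.92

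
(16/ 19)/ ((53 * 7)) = 16/ 7049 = 0.00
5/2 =2.50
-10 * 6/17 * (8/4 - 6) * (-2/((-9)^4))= -0.00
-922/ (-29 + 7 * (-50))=922/ 379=2.43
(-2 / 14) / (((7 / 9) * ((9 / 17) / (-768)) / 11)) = 143616 / 49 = 2930.94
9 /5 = 1.80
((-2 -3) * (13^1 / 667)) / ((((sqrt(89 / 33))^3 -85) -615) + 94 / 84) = 37417380 * sqrt(2937) / 2294630122899271 + 319973824170 / 2294630122899271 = 0.00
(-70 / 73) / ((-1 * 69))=70 / 5037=0.01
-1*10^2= -100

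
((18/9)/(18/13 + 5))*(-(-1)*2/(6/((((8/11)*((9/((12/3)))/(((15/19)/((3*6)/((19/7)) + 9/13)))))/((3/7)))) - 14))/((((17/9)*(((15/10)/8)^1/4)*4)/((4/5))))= -42142464/411863845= -0.10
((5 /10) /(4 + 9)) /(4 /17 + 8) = 17 /3640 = 0.00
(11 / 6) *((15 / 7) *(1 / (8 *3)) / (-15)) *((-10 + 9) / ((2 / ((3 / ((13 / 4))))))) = 11 / 2184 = 0.01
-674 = -674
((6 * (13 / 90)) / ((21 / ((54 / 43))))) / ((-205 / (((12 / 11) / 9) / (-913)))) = 104 / 3098516575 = 0.00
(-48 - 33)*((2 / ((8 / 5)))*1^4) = -405 / 4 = -101.25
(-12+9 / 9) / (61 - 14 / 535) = -5885 / 32621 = -0.18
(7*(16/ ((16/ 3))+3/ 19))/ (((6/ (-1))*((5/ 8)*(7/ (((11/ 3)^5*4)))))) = -10307264/ 4617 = -2232.46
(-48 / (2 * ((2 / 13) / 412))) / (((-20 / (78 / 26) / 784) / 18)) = 680254848 / 5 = 136050969.60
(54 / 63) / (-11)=-6 / 77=-0.08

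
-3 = -3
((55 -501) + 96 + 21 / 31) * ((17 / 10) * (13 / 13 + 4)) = -184093 / 62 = -2969.24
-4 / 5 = -0.80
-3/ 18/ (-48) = 1/ 288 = 0.00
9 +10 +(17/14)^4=813425/38416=21.17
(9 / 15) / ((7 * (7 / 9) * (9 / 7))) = 3 / 35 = 0.09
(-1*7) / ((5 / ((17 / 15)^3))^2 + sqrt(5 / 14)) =-134721578476406250 / 226473469071363989 + 4078355660608327*sqrt(70) / 1132367345356819945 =-0.56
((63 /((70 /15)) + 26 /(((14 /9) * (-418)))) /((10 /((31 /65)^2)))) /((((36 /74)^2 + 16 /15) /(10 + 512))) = 5071289852781 /41358241925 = 122.62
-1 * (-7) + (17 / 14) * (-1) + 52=809 / 14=57.79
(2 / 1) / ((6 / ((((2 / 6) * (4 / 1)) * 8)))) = 32 / 9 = 3.56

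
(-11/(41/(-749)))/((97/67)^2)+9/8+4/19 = 5700011499/58636888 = 97.21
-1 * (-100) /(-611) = -100 /611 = -0.16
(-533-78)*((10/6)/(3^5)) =-3055/729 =-4.19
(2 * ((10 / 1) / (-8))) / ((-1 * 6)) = 5 / 12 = 0.42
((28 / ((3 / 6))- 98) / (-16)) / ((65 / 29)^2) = 17661 / 33800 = 0.52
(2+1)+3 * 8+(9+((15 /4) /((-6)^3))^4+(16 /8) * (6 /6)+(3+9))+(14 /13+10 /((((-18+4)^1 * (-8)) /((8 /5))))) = 32066315017771 /626053349376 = 51.22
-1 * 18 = -18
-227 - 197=-424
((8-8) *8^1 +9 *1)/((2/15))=135/2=67.50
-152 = -152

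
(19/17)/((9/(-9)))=-19/17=-1.12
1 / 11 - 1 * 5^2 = -274 / 11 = -24.91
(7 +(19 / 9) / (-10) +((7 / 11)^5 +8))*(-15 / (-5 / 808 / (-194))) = -16919145546136 / 2415765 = -7003638.83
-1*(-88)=88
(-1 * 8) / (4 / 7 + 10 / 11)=-308 / 57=-5.40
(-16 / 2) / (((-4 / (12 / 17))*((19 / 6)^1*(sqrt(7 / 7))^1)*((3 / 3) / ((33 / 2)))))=2376 / 323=7.36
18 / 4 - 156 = -303 / 2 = -151.50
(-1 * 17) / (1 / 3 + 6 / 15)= -255 / 11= -23.18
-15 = -15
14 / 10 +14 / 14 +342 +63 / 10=3507 / 10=350.70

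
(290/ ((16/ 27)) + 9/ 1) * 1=3987/ 8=498.38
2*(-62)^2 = 7688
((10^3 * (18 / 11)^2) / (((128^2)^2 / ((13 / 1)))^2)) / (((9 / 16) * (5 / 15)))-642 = -10932769570418019321 / 17029236090994688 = -642.00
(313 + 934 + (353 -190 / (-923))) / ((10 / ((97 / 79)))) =14326803 / 72917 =196.48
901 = 901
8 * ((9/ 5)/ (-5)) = -72/ 25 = -2.88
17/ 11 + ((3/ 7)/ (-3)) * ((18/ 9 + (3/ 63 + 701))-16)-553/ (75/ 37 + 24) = -61171568/ 519057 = -117.85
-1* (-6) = 6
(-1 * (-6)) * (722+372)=6564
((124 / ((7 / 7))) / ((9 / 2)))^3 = 15252992 / 729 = 20923.17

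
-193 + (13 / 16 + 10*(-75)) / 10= -42867 / 160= -267.92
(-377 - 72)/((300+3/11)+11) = -4939/3424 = -1.44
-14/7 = -2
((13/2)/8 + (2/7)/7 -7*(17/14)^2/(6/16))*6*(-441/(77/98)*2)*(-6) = -11855781/11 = -1077798.27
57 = 57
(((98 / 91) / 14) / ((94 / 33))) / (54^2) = 11 / 1187784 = 0.00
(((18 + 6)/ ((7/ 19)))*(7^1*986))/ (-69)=-149872/ 23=-6516.17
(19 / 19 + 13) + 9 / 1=23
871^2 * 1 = 758641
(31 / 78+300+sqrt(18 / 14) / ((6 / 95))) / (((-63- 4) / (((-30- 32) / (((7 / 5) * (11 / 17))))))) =250325 * sqrt(7) / 36113+61740685 / 201201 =325.20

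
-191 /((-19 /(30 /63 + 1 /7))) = 2483 /399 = 6.22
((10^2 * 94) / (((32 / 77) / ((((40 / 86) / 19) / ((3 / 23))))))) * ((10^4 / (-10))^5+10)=-3468208333333298651250 / 817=-4245053039575640944.00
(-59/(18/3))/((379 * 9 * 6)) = -59/122796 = -0.00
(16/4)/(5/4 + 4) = 16/21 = 0.76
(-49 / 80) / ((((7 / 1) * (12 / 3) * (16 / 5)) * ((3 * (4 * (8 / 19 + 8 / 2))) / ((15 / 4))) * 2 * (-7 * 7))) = 95 / 19267584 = 0.00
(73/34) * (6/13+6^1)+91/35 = 18203/1105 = 16.47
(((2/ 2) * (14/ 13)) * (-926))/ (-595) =1.68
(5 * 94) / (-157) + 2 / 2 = -313 / 157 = -1.99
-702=-702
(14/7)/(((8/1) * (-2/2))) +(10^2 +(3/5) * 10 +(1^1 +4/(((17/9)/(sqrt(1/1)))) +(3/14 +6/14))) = 52127/476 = 109.51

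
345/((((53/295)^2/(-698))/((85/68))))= -52391225625/5618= -9325600.86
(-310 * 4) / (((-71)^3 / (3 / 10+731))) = 12772 / 5041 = 2.53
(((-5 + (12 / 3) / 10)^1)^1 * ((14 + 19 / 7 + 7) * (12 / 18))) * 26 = -198536 / 105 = -1890.82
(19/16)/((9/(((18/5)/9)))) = 19/360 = 0.05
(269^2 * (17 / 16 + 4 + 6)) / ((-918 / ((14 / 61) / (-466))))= 0.43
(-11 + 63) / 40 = 13 / 10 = 1.30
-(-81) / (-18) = -9 / 2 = -4.50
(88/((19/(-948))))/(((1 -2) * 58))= 41712/551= 75.70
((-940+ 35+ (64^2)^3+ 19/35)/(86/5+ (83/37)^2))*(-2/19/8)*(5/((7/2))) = -58101444.85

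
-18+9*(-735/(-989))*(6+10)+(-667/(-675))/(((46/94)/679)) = 974722403/667575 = 1460.09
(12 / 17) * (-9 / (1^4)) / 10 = -0.64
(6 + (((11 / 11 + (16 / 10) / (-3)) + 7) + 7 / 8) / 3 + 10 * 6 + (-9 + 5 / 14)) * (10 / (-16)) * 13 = -1970111 / 4032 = -488.62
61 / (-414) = -61 / 414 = -0.15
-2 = -2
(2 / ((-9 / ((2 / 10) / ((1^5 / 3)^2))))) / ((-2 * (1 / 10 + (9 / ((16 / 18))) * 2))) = 4 / 407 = 0.01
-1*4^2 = -16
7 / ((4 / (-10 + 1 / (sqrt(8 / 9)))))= -35 / 2 + 21 * sqrt(2) / 16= -15.64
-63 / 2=-31.50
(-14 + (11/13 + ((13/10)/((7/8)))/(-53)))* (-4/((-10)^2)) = 317881/602875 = 0.53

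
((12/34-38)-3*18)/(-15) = 1558/255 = 6.11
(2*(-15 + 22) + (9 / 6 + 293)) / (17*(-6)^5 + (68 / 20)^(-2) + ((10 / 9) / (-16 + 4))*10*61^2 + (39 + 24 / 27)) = -4814451 / 2116132946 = -0.00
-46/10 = -23/5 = -4.60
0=0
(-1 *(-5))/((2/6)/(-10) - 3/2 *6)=-150/271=-0.55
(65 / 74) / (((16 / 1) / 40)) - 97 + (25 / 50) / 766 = -1343459 / 14171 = -94.80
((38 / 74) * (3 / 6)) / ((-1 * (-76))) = 1 / 296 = 0.00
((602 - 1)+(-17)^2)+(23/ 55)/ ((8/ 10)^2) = 156755/ 176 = 890.65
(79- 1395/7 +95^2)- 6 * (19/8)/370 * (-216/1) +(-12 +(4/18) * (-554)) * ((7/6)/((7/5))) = 307707406/34965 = 8800.44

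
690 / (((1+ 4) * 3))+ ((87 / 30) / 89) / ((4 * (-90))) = 14738371 / 320400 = 46.00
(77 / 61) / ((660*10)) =7 / 36600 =0.00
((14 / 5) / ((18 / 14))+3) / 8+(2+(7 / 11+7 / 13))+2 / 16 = 101597 / 25740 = 3.95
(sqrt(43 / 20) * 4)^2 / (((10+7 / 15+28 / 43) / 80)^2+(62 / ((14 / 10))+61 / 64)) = 641144448000 / 843517830187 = 0.76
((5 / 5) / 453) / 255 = 1 / 115515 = 0.00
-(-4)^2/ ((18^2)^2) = -1/ 6561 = -0.00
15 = 15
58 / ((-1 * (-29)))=2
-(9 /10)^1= -9 /10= -0.90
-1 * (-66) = 66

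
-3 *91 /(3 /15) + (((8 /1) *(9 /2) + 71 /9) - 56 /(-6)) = -1311.78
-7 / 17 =-0.41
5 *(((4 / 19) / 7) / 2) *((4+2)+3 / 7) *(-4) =-1800 / 931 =-1.93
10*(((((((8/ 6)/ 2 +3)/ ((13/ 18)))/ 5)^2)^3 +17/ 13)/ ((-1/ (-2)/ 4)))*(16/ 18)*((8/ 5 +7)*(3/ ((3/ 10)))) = 1995515413776128/ 135754003125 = 14699.50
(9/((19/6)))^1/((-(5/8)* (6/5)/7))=-504/19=-26.53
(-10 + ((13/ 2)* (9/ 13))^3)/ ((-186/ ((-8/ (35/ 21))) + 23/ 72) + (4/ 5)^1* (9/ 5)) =146025/ 72917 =2.00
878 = 878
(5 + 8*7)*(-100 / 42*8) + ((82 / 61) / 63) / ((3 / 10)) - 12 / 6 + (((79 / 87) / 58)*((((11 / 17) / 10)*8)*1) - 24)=-139849583408 / 117735795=-1187.83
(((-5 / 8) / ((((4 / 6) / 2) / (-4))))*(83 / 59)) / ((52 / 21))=26145 / 6136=4.26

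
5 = 5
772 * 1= 772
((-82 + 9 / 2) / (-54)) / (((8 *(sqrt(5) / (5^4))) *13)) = 19375 *sqrt(5) / 11232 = 3.86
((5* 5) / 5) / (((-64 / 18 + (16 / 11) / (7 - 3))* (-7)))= 495 / 2212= 0.22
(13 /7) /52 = 1 /28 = 0.04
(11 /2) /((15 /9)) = 33 /10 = 3.30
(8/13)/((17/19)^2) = 2888/3757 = 0.77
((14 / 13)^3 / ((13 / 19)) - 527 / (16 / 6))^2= 2001475491049609 / 52206766144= 38337.47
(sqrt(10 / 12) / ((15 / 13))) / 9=13 * sqrt(30) / 810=0.09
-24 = -24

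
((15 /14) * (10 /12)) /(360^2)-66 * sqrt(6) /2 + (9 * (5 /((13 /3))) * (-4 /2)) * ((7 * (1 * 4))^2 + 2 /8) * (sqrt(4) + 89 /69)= -2325658365781 /43400448-33 * sqrt(6)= -53666.88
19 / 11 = 1.73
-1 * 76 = -76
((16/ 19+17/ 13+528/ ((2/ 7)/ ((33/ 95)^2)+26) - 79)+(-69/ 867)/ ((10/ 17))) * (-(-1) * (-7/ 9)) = 463785374017/ 10215285210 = 45.40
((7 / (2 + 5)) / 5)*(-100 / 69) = -20 / 69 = -0.29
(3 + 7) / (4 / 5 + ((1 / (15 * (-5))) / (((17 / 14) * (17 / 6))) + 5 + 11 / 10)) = 144500 / 99649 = 1.45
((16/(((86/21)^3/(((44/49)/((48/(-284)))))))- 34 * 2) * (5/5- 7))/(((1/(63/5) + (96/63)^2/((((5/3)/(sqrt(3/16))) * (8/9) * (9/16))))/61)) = -777455861080500/560306739341 + 6823841157826560 * sqrt(3)/560306739341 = 19706.68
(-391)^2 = 152881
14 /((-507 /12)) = -56 /169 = -0.33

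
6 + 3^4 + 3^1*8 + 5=116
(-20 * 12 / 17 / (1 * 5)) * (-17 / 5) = 48 / 5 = 9.60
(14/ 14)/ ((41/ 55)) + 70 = 2925/ 41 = 71.34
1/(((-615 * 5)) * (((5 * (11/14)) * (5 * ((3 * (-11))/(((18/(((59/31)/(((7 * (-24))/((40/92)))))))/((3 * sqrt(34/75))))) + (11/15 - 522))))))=16490264 * sqrt(102)/149855492005538188775 + 261773464967616/8242052060304600382625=0.00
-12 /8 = -3 /2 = -1.50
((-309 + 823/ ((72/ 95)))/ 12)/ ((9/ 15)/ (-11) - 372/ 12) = -7205/ 3456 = -2.08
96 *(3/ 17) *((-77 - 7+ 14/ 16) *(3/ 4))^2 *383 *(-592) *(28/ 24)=-17417935584.93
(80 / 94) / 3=40 / 141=0.28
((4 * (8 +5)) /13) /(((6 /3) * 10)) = 0.20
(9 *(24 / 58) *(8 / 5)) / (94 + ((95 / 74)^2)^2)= 25908401664 / 420527371505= 0.06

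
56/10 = 28/5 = 5.60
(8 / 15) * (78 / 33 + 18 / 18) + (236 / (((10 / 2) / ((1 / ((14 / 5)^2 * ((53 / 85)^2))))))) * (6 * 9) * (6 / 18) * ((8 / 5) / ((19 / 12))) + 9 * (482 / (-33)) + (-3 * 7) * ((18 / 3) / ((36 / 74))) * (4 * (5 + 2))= -3063680499346 / 431504535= -7100.00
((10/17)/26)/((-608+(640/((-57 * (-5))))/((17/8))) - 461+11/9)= -855/40312454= -0.00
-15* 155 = -2325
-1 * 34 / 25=-34 / 25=-1.36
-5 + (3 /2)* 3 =-1 /2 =-0.50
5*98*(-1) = -490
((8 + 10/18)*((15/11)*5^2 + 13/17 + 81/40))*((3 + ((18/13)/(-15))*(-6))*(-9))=-446076939/44200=-10092.24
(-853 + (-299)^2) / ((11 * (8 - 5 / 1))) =29516 / 11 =2683.27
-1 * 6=-6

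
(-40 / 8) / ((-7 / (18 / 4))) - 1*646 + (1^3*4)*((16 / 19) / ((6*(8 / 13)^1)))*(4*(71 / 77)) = -5612837 / 8778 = -639.42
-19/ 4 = -4.75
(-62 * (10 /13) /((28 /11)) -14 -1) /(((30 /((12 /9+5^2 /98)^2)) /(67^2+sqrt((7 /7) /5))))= -300553466947 /23597028 -66953323 * sqrt(5) /117985140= -12738.19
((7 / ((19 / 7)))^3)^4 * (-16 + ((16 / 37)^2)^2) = -5732309687387182907948897040 / 4148108502031955365921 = -1381909.29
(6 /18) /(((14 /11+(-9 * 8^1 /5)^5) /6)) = -34375 /10642025101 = -0.00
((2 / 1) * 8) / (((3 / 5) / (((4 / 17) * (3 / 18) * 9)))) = 160 / 17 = 9.41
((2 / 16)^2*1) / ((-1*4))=-1 / 256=-0.00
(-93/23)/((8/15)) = -1395/184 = -7.58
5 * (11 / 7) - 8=-1 / 7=-0.14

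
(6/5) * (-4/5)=-24/25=-0.96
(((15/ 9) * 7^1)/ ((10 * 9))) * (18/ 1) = 2.33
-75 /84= -25 /28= -0.89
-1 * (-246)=246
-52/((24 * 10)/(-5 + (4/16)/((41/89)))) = 9503/9840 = 0.97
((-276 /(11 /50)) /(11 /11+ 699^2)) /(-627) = 2300 /561647999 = 0.00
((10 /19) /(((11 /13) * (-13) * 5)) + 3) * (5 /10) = 1.50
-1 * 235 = -235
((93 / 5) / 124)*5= 3 / 4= 0.75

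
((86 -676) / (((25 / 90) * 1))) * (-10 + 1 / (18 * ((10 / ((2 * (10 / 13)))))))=275884 / 13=21221.85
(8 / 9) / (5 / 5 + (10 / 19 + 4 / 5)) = 760 / 1989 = 0.38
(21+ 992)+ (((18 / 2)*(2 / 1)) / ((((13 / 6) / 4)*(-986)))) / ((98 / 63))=45445247 / 44863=1012.98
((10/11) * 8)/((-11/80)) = -6400/121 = -52.89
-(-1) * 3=3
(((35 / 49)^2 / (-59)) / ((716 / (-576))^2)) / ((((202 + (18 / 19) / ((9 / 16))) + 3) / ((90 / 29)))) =-295488000 / 3516347587291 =-0.00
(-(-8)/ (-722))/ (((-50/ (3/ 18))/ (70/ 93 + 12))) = 1186/ 2517975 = 0.00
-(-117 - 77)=194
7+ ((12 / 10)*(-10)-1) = -6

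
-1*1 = -1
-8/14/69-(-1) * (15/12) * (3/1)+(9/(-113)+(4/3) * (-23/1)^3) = -3540868207/218316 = -16219.00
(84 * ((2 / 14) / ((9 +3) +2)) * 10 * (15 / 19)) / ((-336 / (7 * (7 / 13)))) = -75 / 988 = -0.08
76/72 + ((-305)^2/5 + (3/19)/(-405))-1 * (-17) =95536273/5130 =18623.06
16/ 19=0.84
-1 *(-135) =135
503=503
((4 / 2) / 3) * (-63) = -42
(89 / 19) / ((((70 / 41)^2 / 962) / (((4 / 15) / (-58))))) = -71961929 / 10124625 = -7.11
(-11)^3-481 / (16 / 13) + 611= -17773 / 16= -1110.81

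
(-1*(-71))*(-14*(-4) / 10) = 397.60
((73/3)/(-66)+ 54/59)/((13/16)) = 51080/75933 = 0.67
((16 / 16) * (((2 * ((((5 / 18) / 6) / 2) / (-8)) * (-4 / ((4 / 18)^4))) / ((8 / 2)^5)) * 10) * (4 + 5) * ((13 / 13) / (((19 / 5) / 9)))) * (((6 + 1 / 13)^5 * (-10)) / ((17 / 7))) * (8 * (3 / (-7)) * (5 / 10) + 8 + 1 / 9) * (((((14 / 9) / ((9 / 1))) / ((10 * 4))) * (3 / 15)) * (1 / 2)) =-450711836043525 / 2418331615232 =-186.37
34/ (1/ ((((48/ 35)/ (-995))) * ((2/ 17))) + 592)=-3264/ 535193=-0.01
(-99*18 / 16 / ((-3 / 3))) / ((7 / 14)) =222.75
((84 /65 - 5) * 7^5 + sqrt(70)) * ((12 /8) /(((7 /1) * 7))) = -247989 /130 + 3 * sqrt(70) /98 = -1907.35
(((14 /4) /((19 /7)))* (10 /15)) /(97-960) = -49 /49191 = -0.00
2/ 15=0.13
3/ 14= 0.21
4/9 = 0.44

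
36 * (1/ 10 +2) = 378/ 5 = 75.60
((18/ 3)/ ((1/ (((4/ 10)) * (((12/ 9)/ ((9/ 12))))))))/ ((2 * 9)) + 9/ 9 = 167/ 135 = 1.24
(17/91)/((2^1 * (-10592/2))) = -17/963872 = -0.00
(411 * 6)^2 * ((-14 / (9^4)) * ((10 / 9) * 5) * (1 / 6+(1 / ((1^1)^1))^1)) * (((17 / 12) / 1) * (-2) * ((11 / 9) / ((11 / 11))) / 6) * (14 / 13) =120386242900 / 2302911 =52275.68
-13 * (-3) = 39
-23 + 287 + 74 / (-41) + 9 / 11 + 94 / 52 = 3105291 / 11726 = 264.82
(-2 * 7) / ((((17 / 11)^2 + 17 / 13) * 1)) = -11011 / 2907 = -3.79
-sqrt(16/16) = -1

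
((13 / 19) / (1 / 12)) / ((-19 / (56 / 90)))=-1456 / 5415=-0.27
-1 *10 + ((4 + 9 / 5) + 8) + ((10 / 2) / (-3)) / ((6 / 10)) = 46 / 45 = 1.02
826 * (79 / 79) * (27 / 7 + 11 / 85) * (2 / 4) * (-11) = -1539428 / 85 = -18110.92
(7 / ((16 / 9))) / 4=63 / 64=0.98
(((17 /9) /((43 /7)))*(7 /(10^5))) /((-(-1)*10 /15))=833 /25800000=0.00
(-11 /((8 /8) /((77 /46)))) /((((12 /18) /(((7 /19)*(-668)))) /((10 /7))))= 4243470 /437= 9710.46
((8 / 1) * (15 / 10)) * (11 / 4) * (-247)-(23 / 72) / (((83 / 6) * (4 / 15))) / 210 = -454630199 / 55776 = -8151.00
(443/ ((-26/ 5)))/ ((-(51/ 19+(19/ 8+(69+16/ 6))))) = 505020/ 454831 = 1.11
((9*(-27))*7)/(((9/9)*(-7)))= 243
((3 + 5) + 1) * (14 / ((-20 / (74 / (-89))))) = 2331 / 445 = 5.24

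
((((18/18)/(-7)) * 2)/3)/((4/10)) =-5/21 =-0.24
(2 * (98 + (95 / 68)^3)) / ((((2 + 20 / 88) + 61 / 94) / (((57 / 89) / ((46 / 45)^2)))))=1890000644204475 / 44026420878208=42.93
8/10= 0.80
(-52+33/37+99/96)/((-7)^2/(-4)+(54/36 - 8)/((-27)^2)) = 43223139/10581112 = 4.08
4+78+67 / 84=82.80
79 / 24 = 3.29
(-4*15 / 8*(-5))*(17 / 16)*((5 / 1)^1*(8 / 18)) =2125 / 24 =88.54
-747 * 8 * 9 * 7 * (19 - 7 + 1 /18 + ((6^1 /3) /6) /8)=-4554459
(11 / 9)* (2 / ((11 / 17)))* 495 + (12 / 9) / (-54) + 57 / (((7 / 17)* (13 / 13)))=1138765 / 567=2008.40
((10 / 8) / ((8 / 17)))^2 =7225 / 1024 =7.06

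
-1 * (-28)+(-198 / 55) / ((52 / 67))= 3037 / 130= 23.36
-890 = -890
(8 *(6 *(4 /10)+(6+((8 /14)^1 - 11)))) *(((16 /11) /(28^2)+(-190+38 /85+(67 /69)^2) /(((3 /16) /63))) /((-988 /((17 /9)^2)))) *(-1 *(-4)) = -44492419193113016 /2994923356425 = -14855.95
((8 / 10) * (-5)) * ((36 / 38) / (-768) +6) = -14589 / 608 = -24.00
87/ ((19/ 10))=870/ 19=45.79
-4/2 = -2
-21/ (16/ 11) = -231/ 16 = -14.44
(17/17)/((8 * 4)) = 1/32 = 0.03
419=419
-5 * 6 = -30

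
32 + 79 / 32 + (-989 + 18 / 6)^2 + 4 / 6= 93334189 / 96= 972231.14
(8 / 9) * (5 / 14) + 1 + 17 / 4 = 1403 / 252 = 5.57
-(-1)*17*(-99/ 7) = -1683/ 7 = -240.43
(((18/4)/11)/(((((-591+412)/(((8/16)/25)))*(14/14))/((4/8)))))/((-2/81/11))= 729/71600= 0.01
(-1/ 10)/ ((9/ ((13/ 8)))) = -13/ 720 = -0.02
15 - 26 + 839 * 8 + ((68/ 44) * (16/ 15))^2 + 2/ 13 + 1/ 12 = 9490788643/ 1415700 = 6703.95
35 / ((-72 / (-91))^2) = 289835 / 5184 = 55.91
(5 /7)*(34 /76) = 85 /266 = 0.32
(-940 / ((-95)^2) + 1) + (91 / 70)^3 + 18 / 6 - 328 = -116208483 / 361000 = -321.91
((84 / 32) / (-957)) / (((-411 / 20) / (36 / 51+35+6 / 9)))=64925 / 13373118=0.00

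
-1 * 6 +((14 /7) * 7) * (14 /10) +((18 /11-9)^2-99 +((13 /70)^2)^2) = -90571868119 /2905210000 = -31.18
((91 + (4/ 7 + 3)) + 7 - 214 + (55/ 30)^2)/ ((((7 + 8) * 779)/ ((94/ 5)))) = -0.18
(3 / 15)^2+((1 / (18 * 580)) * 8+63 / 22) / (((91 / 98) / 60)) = 57578341 / 311025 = 185.12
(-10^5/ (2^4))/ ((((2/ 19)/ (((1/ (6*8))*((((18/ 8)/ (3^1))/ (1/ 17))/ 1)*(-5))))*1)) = 5046875/ 64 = 78857.42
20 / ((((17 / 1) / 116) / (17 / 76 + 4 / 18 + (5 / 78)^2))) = 197200 / 3211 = 61.41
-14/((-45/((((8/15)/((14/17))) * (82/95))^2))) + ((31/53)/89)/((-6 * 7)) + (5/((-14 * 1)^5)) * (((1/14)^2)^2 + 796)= 798460123919786729683/8905543714764446400000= 0.09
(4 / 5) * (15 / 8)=3 / 2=1.50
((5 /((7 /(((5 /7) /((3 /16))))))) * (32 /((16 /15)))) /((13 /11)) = 44000 /637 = 69.07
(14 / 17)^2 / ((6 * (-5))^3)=-49 / 1950750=-0.00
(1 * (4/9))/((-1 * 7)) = -4/63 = -0.06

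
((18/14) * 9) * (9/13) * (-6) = -4374/91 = -48.07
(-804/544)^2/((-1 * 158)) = -40401/2922368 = -0.01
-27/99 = -3/11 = -0.27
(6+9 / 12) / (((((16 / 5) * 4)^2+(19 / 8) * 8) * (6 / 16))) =450 / 4571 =0.10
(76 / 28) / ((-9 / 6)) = -38 / 21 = -1.81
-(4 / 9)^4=-256 / 6561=-0.04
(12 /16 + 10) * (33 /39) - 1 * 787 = -40451 /52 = -777.90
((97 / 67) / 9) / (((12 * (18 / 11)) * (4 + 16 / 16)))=1067 / 651240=0.00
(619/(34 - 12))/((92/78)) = 24141/1012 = 23.85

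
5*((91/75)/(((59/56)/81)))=466.41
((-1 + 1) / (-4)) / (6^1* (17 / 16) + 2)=0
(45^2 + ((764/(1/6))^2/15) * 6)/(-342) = -4670693/190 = -24582.59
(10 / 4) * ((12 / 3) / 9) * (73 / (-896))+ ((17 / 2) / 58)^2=-0.07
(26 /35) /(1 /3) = 78 /35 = 2.23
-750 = -750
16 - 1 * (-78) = 94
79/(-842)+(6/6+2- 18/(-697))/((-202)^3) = -226926743741/2418627476296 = -0.09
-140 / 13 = -10.77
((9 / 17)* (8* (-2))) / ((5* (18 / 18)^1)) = -144 / 85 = -1.69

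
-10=-10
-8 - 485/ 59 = -16.22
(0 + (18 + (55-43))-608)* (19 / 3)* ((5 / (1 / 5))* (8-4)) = -1098200 / 3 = -366066.67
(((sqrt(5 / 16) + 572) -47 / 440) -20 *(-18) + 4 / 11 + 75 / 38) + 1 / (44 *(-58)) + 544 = sqrt(5) / 4 + 89595527 / 60610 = 1478.79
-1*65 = -65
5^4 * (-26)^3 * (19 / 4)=-52178750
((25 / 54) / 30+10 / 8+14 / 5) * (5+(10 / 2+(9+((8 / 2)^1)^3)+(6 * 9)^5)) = 1512030697351 / 810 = 1866704564.63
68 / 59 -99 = -5773 / 59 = -97.85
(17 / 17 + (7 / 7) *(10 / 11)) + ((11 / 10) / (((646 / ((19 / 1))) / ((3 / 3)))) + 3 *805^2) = 7270847761 / 3740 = 1944076.94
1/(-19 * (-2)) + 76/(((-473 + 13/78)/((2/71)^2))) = 14232005/543450046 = 0.03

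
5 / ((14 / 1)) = 5 / 14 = 0.36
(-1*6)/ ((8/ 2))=-1.50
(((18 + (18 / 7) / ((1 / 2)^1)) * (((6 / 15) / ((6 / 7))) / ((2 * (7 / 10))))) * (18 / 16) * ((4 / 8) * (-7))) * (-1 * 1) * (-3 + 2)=-243 / 8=-30.38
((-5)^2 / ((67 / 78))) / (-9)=-650 / 201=-3.23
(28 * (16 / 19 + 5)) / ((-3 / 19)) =-1036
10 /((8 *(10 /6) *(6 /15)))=15 /8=1.88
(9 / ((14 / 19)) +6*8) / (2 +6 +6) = 843 / 196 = 4.30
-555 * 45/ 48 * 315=-2622375/ 16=-163898.44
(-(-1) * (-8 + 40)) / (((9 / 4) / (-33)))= -1408 / 3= -469.33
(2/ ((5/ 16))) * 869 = 27808/ 5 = 5561.60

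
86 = 86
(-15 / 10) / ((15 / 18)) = -9 / 5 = -1.80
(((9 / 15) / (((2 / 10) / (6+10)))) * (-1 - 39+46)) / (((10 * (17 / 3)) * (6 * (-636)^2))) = 1 / 477530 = 0.00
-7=-7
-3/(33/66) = -6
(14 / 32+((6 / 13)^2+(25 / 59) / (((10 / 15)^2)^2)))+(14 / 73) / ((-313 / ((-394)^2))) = -168264717925 / 1822619032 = -92.32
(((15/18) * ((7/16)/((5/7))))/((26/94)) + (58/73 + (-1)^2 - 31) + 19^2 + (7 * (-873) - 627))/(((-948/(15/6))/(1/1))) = 2917314125/172733184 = 16.89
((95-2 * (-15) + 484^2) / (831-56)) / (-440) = -234381 / 341000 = -0.69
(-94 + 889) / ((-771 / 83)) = -21995 / 257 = -85.58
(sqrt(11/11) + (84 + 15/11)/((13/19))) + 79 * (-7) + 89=-48368/143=-338.24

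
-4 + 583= 579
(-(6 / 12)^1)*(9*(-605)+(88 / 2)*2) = 5357 / 2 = 2678.50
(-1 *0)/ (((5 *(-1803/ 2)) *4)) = 0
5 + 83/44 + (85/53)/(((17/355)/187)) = 14620759/2332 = 6269.62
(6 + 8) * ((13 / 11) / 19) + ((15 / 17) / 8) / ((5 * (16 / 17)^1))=23923 / 26752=0.89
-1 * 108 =-108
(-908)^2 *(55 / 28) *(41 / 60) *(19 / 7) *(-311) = -137322672311 / 147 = -934167838.85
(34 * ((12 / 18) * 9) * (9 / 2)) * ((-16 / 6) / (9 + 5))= -1224 / 7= -174.86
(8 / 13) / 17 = 8 / 221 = 0.04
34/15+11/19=811/285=2.85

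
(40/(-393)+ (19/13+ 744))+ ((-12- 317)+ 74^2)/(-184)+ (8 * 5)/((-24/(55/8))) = 705.93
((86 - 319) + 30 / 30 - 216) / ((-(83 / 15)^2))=100800 / 6889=14.63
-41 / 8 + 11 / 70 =-1391 / 280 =-4.97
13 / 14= 0.93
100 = 100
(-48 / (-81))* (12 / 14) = 32 / 63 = 0.51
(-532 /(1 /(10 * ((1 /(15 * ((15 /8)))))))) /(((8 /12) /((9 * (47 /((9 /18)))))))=-1200192 /5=-240038.40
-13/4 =-3.25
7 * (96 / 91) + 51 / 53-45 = -25254 / 689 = -36.65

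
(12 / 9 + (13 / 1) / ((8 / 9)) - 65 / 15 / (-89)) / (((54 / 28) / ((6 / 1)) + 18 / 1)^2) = 372302 / 7807347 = 0.05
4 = 4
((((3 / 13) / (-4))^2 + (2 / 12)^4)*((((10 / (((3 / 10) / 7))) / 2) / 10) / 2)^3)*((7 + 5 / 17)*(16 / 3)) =596777125 / 18849753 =31.66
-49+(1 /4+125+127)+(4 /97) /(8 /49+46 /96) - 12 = 112161387 /586268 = 191.31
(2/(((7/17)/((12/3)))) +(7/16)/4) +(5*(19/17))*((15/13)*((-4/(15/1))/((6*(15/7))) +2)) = 28781749/891072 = 32.30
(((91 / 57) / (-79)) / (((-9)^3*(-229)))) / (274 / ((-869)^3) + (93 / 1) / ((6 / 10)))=-107988023 / 138270920058911511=-0.00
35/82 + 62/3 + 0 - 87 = -16213/246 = -65.91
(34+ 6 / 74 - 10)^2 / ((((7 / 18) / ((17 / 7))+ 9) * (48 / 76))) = 769270689 / 7674614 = 100.24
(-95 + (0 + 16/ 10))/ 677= -467/ 3385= -0.14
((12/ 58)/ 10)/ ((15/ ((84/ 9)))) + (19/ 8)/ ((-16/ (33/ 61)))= -1145101/ 16982400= -0.07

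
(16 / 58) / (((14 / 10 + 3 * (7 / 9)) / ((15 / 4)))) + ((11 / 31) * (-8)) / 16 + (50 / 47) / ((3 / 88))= 31.31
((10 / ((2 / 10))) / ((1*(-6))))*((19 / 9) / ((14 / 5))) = -2375 / 378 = -6.28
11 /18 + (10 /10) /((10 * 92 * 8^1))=40489 /66240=0.61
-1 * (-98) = 98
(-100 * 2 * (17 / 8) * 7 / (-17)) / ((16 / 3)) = 525 / 16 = 32.81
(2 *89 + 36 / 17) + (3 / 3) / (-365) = 1117613 / 6205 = 180.11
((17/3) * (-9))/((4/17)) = -867/4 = -216.75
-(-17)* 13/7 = 221/7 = 31.57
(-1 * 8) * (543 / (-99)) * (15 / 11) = 7240 / 121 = 59.83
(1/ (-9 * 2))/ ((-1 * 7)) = 1/ 126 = 0.01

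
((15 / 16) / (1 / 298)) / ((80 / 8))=27.94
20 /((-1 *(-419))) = 20 /419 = 0.05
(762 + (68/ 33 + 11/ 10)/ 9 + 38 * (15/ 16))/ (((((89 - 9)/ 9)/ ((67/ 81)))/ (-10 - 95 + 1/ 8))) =-532896822841/ 68428800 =-7787.61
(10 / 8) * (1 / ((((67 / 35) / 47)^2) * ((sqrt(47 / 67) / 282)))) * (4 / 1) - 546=-546 + 81180750 * sqrt(3149) / 4489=1014275.79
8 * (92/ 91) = 736/ 91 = 8.09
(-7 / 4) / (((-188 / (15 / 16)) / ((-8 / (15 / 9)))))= -63 / 1504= -0.04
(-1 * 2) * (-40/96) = 5/6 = 0.83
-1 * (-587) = 587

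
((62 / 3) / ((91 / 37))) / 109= 2294 / 29757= 0.08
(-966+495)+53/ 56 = -26323/ 56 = -470.05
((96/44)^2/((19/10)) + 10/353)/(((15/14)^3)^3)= 8496938134107136/6239718594140625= 1.36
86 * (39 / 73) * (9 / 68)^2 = 135837 / 168776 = 0.80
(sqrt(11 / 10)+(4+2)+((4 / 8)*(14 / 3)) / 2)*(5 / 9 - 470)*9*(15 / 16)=-908375 / 32 - 12675*sqrt(110) / 32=-32540.99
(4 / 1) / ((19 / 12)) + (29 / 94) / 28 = 126887 / 50008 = 2.54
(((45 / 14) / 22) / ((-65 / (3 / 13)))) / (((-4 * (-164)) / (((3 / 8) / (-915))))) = 27 / 83316513280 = 0.00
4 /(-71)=-4 /71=-0.06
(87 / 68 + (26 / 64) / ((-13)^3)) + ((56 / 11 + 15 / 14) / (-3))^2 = 26975040511 / 4905796896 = 5.50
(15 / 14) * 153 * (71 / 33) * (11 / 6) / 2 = 18105 / 56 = 323.30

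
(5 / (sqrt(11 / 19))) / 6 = 5 * sqrt(209) / 66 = 1.10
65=65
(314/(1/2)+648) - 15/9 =3823/3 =1274.33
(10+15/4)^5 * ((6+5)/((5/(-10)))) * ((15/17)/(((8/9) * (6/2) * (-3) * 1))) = 83041921875/69632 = 1192582.75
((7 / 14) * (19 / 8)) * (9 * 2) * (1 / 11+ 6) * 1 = 11457 / 88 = 130.19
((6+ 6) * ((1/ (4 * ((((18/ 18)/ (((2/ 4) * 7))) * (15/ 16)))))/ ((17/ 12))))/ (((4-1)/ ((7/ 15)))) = 1568/ 1275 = 1.23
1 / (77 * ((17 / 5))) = 5 / 1309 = 0.00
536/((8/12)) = 804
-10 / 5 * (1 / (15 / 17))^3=-9826 / 3375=-2.91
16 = 16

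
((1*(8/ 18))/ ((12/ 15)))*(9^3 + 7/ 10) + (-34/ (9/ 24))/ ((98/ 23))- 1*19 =322027/ 882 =365.11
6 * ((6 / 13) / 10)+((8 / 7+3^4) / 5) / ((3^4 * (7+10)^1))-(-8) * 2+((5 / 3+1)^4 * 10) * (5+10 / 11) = 2300658323 / 765765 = 3004.39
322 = 322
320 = 320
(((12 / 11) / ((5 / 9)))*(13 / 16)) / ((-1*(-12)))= 117 / 880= 0.13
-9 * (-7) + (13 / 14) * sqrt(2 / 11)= 13 * sqrt(22) / 154 + 63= 63.40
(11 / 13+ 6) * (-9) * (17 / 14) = -13617 / 182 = -74.82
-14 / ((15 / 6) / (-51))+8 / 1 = 1468 / 5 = 293.60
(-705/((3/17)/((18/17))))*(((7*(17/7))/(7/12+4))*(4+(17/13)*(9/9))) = -11908296/143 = -83274.80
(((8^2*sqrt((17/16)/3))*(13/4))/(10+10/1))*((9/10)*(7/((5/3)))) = 819*sqrt(51)/250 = 23.40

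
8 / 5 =1.60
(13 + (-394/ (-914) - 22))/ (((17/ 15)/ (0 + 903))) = -6827.42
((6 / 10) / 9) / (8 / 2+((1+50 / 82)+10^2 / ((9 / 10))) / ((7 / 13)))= 123 / 393610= 0.00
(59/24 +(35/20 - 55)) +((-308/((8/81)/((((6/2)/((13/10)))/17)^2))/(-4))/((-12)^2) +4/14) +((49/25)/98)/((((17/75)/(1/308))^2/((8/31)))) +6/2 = -47.41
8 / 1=8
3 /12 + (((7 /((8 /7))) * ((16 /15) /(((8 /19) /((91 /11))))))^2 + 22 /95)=136379294719 /8276400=16478.09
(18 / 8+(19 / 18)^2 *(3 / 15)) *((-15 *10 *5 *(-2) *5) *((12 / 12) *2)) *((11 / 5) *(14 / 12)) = 7711550 / 81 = 95204.32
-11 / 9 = -1.22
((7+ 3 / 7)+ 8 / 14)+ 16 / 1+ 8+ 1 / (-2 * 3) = 31.83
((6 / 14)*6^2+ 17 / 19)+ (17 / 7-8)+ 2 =1696 / 133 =12.75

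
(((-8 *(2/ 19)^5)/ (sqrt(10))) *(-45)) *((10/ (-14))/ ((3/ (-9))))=17280 *sqrt(10)/ 17332693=0.00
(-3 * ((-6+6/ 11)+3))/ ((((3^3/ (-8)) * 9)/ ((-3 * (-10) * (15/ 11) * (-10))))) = 12000/ 121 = 99.17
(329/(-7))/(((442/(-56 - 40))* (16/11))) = 1551/221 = 7.02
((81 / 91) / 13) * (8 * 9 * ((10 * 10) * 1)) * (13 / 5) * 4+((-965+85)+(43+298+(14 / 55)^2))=1262988611 / 275275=4588.10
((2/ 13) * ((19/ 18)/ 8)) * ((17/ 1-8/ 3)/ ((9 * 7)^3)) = 817/ 702131976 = 0.00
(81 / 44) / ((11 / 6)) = 243 / 242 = 1.00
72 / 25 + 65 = 1697 / 25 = 67.88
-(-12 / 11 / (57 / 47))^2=-35344 / 43681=-0.81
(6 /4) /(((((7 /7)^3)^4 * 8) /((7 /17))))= 21 /272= 0.08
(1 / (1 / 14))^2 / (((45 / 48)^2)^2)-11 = 12288181 / 50625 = 242.73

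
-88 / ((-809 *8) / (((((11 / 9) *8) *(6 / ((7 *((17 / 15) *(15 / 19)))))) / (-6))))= -18392 / 866439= -0.02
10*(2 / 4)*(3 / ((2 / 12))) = 90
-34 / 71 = -0.48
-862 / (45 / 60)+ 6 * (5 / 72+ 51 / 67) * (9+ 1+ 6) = -214988 / 201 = -1069.59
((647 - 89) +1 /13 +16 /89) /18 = 71767 /2314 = 31.01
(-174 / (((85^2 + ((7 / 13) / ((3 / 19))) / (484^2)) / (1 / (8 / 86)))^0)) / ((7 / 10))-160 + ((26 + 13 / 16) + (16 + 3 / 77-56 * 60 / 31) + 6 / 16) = -18092775 / 38192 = -473.73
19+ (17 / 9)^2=1828 / 81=22.57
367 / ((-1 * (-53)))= 367 / 53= 6.92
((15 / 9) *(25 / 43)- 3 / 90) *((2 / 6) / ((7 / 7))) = 1207 / 3870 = 0.31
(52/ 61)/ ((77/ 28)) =208/ 671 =0.31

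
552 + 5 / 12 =6629 / 12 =552.42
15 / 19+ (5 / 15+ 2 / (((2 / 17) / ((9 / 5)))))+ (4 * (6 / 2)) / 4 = 9896 / 285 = 34.72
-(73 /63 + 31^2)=-60616 /63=-962.16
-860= -860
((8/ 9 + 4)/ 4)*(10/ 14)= 55/ 63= 0.87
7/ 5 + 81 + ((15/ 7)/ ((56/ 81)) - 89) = -6861/ 1960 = -3.50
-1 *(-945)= 945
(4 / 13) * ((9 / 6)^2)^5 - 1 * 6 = 11.74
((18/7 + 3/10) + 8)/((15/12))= 1522/175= 8.70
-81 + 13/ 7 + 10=-484/ 7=-69.14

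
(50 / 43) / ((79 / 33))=1650 / 3397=0.49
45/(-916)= -45/916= -0.05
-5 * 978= -4890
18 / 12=3 / 2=1.50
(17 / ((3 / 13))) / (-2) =-221 / 6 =-36.83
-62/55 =-1.13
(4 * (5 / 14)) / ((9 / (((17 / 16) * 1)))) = 85 / 504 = 0.17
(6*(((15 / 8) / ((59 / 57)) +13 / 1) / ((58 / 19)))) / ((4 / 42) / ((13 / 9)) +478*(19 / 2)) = 0.01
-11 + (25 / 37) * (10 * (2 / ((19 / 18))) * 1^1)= 1267 / 703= 1.80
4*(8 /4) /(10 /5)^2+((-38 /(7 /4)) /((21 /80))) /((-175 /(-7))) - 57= -42857 /735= -58.31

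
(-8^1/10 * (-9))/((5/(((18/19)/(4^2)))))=81/950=0.09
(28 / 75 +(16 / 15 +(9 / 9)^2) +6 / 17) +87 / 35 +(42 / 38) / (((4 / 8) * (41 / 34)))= 16481716 / 2317525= 7.11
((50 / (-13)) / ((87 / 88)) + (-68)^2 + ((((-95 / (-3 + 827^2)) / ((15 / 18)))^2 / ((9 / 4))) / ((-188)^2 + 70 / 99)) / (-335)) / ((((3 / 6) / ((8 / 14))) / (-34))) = -97412888250571275560624164064 / 542616848231436440854665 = -179524.26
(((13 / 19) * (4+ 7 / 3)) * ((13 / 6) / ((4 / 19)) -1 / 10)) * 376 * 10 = 1494506 / 9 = 166056.22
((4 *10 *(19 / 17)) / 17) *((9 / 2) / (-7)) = -3420 / 2023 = -1.69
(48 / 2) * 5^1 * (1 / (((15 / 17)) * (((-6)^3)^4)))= 17 / 272097792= 0.00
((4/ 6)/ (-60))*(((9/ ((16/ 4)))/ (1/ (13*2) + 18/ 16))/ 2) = -13/ 1210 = -0.01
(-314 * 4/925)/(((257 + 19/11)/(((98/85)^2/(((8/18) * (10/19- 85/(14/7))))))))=515677176/1378962596875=0.00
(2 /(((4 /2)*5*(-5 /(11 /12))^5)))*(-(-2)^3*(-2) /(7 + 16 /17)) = 2737867 /32805000000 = 0.00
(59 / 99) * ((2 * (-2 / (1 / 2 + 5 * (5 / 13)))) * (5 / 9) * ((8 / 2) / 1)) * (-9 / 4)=30680 / 6237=4.92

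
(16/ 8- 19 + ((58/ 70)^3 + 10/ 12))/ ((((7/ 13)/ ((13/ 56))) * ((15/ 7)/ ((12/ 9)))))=-678119429/ 162067500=-4.18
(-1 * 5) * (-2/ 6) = 5/ 3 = 1.67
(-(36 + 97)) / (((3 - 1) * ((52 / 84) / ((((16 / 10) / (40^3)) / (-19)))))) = 147 / 1040000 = 0.00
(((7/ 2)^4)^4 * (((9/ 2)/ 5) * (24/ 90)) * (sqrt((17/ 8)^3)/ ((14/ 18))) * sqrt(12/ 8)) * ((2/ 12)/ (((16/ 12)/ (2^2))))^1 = 2179130733063837 * sqrt(51)/ 52428800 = 296823619.21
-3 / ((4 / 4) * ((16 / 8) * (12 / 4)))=-1 / 2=-0.50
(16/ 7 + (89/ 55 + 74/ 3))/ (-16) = -32999/ 18480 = -1.79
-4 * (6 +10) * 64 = -4096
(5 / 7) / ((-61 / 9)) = -45 / 427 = -0.11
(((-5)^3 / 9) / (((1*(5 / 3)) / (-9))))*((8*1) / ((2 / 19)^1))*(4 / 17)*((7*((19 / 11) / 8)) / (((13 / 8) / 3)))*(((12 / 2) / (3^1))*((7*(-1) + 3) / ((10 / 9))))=-65499840 / 2431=-26943.58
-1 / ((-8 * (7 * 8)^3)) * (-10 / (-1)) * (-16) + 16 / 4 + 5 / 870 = 15300109 / 3819648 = 4.01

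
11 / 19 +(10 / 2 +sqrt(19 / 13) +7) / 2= sqrt(247) / 26 +125 / 19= 7.18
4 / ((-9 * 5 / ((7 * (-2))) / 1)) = 56 / 45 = 1.24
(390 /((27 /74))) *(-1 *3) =-9620 /3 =-3206.67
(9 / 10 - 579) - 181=-7591 / 10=-759.10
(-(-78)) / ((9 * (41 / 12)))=104 / 41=2.54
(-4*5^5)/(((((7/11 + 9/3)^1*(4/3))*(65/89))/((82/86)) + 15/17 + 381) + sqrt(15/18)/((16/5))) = -32.39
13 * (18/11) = 234/11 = 21.27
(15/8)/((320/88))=33/64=0.52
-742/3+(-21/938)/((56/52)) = -1392109/5628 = -247.35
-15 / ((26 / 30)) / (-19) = 225 / 247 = 0.91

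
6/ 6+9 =10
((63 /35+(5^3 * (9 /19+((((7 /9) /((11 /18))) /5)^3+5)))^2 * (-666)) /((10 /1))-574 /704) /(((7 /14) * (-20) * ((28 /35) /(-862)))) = -6916677677325756639611 /2046507267200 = -3379747430.26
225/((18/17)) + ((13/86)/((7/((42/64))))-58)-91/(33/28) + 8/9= 21302965/272448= 78.19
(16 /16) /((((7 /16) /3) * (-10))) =-24 /35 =-0.69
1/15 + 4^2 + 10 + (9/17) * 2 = 6917/255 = 27.13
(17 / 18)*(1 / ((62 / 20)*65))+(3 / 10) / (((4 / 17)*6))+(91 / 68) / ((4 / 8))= 14273603 / 4932720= 2.89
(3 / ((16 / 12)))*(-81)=-729 / 4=-182.25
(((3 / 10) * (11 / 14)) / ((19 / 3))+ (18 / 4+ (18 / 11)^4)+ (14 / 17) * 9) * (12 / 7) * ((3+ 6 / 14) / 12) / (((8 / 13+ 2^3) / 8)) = 493663176747 / 56772161215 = 8.70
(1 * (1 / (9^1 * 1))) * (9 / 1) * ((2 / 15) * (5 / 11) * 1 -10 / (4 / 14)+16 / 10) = -5501 / 165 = -33.34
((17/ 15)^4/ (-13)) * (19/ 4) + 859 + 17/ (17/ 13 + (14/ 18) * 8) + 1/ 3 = 1996831779481/ 2319232500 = 860.99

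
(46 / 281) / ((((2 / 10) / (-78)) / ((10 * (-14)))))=2511600 / 281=8938.08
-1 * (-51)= 51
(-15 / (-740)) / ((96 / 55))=55 / 4736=0.01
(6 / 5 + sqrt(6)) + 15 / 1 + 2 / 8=sqrt(6) + 329 / 20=18.90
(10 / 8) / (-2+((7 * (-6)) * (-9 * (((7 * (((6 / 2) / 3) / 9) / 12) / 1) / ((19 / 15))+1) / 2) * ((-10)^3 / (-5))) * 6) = 95 / 18118648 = 0.00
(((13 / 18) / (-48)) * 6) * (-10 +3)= 91 / 144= 0.63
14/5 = 2.80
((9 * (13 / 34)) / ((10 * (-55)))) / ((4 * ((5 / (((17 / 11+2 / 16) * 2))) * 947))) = -0.00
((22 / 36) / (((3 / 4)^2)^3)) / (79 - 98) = -22528 / 124659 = -0.18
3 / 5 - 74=-73.40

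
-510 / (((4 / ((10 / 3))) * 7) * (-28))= 425 / 196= 2.17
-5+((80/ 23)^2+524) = 280951/ 529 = 531.10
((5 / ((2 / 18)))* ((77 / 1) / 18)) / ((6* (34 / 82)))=15785 / 204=77.38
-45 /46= -0.98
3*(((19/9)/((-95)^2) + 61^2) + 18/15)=11166.60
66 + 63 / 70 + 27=939 / 10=93.90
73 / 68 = 1.07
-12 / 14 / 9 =-2 / 21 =-0.10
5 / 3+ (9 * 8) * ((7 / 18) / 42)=7 / 3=2.33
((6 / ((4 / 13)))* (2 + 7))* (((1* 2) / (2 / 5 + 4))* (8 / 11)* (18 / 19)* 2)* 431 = 108922320 / 2299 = 47378.13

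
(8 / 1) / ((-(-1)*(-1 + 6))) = 8 / 5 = 1.60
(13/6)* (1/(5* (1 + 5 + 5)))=13/330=0.04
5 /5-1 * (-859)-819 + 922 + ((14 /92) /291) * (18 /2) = 4296927 /4462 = 963.00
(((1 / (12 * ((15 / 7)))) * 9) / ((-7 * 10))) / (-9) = 1 / 1800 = 0.00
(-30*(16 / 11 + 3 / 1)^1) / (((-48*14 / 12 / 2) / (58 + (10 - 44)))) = 1260 / 11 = 114.55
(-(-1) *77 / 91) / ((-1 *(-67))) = 11 / 871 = 0.01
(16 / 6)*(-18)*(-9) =432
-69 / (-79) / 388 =69 / 30652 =0.00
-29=-29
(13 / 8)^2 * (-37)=-6253 / 64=-97.70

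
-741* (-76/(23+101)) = 14079/31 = 454.16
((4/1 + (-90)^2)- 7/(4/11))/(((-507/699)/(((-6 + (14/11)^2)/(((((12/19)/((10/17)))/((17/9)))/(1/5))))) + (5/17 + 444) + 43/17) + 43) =644957212265/39112991104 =16.49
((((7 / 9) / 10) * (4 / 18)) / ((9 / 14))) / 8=49 / 14580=0.00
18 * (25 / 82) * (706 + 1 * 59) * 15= 2581875 / 41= 62972.56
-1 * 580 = -580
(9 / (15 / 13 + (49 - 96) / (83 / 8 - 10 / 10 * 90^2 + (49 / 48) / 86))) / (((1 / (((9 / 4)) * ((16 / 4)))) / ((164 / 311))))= 36.83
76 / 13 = 5.85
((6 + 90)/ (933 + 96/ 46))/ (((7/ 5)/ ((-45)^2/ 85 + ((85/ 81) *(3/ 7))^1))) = 287003200/ 161237979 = 1.78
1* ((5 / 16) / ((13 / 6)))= 15 / 104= 0.14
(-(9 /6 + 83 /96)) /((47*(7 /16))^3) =-29056 /106833867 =-0.00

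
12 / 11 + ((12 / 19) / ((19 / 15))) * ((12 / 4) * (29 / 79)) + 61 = 19650737 / 313709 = 62.64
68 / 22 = 34 / 11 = 3.09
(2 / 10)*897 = 179.40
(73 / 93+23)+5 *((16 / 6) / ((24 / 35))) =12061 / 279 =43.23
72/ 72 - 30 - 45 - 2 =-76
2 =2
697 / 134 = 5.20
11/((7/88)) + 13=1059/7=151.29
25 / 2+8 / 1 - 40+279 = 519 / 2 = 259.50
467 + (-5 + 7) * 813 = 2093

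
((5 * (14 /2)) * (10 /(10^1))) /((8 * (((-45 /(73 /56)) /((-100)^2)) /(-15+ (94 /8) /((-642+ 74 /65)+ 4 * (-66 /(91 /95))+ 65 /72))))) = 145706403125 /7658004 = 19026.68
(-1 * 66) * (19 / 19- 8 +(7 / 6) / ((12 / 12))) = 385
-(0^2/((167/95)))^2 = 0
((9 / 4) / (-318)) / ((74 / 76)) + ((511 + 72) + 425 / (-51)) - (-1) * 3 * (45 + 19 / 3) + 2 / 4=17158579 / 23532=729.16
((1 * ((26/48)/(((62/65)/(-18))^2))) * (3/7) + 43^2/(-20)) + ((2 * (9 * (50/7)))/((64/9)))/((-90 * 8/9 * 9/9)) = -86164297/8610560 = -10.01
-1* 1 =-1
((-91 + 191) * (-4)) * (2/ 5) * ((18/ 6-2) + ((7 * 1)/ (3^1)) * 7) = -8320/ 3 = -2773.33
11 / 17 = 0.65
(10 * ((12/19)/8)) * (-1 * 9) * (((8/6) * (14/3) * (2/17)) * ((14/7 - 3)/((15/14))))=1568/323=4.85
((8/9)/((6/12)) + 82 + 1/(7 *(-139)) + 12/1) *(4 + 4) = 6709736/8757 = 766.21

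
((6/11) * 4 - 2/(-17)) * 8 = 3440/187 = 18.40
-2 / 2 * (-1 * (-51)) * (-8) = 408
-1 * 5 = -5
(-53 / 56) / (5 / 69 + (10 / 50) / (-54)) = -164565 / 11956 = -13.76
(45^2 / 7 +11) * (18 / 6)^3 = 56754 / 7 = 8107.71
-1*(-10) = 10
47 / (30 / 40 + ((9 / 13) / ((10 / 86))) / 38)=232180 / 4479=51.84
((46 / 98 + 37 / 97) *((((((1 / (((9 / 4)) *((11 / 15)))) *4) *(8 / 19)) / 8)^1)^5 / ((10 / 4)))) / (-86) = -883425280000 / 6601653400666960251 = -0.00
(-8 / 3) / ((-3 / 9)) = 8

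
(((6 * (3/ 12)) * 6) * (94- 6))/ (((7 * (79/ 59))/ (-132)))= -6168096/ 553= -11153.88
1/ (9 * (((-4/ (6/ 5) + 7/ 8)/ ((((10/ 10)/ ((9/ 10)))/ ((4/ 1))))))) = -20/ 1593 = -0.01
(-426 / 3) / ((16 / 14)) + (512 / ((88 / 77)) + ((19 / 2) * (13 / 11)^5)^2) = 803.43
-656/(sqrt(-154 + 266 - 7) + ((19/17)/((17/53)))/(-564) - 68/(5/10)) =17428408586496* sqrt(105)/488651143700689 + 2370371241617088/488651143700689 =5.22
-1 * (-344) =344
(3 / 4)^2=0.56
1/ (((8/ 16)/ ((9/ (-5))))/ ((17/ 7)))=-306/ 35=-8.74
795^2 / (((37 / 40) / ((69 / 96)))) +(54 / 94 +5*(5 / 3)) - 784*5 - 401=10158300635 / 20868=486788.41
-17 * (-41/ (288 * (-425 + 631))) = 697/ 59328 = 0.01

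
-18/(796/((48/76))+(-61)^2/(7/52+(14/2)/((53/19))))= -131166/19439125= -0.01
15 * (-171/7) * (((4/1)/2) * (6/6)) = -5130/7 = -732.86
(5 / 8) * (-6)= -15 / 4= -3.75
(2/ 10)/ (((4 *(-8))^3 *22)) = -1/ 3604480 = -0.00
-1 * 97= -97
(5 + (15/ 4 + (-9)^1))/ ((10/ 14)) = -7/ 20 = -0.35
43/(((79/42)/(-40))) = -72240/79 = -914.43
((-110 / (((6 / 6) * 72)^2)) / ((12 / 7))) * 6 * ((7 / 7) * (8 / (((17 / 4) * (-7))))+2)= -0.13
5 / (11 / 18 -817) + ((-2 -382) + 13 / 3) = -3347575 / 8817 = -379.67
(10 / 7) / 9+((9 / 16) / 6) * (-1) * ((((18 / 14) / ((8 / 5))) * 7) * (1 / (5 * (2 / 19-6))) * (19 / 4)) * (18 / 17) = 0.25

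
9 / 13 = 0.69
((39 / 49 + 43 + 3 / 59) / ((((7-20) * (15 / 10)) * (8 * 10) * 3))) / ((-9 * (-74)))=-126761 / 9010900080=-0.00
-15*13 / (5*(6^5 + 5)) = -39 / 7781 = -0.01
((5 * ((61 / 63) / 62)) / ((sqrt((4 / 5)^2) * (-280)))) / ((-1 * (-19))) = -305 / 16623936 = -0.00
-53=-53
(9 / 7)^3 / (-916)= -729 / 314188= -0.00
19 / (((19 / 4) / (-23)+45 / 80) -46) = -6992 / 16797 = -0.42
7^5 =16807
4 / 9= 0.44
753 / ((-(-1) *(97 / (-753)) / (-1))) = 567009 / 97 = 5845.45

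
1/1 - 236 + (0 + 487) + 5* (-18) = 162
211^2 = 44521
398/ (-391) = -398/ 391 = -1.02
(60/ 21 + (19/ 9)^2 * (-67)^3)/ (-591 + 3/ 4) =3040105924/ 1338687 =2270.96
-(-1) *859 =859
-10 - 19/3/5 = -169/15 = -11.27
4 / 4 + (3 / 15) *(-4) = 1 / 5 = 0.20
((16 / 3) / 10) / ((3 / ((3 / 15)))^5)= 8 / 11390625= 0.00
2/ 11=0.18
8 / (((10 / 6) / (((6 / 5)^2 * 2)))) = 1728 / 125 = 13.82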